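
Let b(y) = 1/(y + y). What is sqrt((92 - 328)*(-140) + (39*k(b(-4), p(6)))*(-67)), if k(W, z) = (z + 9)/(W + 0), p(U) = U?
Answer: 10*sqrt(3466) ≈ 588.73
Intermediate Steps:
b(y) = 1/(2*y)
k(W, z) = (9 + z)/W
sqrt((92 - 328)*(-140) + (39*k(b(-4), p(6)))*(-67)) = sqrt((92 - 328)*(-140) + (39*((9 + 6)/(((1/2)/(-4)))))*(-67)) = sqrt(-236*(-140) + (39*(15/((1/2)*(-1/4))))*(-67)) = sqrt(33040 + (39*(15/(-1/8)))*(-67)) = sqrt(33040 + (39*(-8*15))*(-67)) = sqrt(33040 + (39*(-120))*(-67)) = sqrt(33040 - 4680*(-67)) = sqrt(33040 + 313560) = sqrt(346600) = 10*sqrt(3466)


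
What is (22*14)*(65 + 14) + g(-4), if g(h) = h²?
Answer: 24348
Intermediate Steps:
(22*14)*(65 + 14) + g(-4) = (22*14)*(65 + 14) + (-4)² = 308*79 + 16 = 24332 + 16 = 24348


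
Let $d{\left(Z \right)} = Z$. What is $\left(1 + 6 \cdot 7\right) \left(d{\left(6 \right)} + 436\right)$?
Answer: $19006$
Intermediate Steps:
$\left(1 + 6 \cdot 7\right) \left(d{\left(6 \right)} + 436\right) = \left(1 + 6 \cdot 7\right) \left(6 + 436\right) = \left(1 + 42\right) 442 = 43 \cdot 442 = 19006$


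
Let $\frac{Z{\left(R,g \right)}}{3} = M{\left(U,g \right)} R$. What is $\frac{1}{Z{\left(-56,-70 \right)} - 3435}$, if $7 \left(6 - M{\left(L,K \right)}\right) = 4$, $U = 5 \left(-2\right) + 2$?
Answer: $- \frac{1}{4347} \approx -0.00023004$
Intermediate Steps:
$U = -8$ ($U = -10 + 2 = -8$)
$M{\left(L,K \right)} = \frac{38}{7}$ ($M{\left(L,K \right)} = 6 - \frac{4}{7} = \frac{38}{7}$)
$Z{\left(R,g \right)} = \frac{114 R}{7}$ ($Z{\left(R,g \right)} = 3 \frac{38 R}{7} = \frac{114 R}{7}$)
$\frac{1}{Z{\left(-56,-70 \right)} - 3435} = \frac{1}{\frac{114}{7} \left(-56\right) - 3435} = \frac{1}{-912 - 3435} = \frac{1}{-4347} = - \frac{1}{4347}$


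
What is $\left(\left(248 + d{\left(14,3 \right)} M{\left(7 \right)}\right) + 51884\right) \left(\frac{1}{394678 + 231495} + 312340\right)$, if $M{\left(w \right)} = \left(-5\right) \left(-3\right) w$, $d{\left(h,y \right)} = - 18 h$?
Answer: $\frac{5020900874404712}{626173} \approx 8.0184 \cdot 10^{9}$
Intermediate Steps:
$M{\left(w \right)} = 15 w$
$\left(\left(248 + d{\left(14,3 \right)} M{\left(7 \right)}\right) + 51884\right) \left(\frac{1}{394678 + 231495} + 312340\right) = \left(\left(248 + \left(-18\right) 14 \cdot 15 \cdot 7\right) + 51884\right) \left(\frac{1}{394678 + 231495} + 312340\right) = \left(\left(248 - 26460\right) + 51884\right) \left(\frac{1}{626173} + 312340\right) = \left(-26212 + 51884\right) \frac{195578874821}{626173} = 25672 \cdot \frac{195578874821}{626173} = \frac{5020900874404712}{626173}$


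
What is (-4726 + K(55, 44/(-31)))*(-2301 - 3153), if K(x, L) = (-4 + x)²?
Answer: 11589750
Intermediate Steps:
(-4726 + K(55, 44/(-31)))*(-2301 - 3153) = (-4726 + (-4 + 55)²)*(-2301 - 3153) = (-4726 + 51²)*(-5454) = (-4726 + 2601)*(-5454) = -2125*(-5454) = 11589750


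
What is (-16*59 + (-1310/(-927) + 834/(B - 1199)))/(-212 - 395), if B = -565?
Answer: 85673195/55143522 ≈ 1.5536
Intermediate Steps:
(-16*59 + (-1310/(-927) + 834/(B - 1199)))/(-212 - 395) = (-16*59 + (-1310/(-927) + 834/(-565 - 1199)))/(-212 - 395) = (-944 + (-1310*(-1/927) + 834/(-1764)))/(-607) = (-944 + (1310/927 + 834*(-1/1764)))*(-1/607) = (-944 + (1310/927 - 139/294))*(-1/607) = (-944 + 85429/90846)*(-1/607) = -85673195/90846*(-1/607) = 85673195/55143522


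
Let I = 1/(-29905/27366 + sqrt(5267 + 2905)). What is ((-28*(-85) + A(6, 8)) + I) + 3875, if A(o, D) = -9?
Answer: 38219898090524352/6119099787407 + 4493387736*sqrt(227)/6119099787407 ≈ 6246.0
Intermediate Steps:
I = 1/(-29905/27366 + 6*sqrt(227)) (I = 1/(-29905*1/27366 + sqrt(8172)) = 1/(-29905/27366 + 6*sqrt(227)) ≈ 0.011197)
((-28*(-85) + A(6, 8)) + I) + 3875 = ((-28*(-85) - 9) + (818380230/6119099787407 + 4493387736*sqrt(227)/6119099787407)) + 3875 = ((2380 - 9) + (818380230/6119099787407 + 4493387736*sqrt(227)/6119099787407)) + 3875 = (2371 + (818380230/6119099787407 + 4493387736*sqrt(227)/6119099787407)) + 3875 = (14508386414322227/6119099787407 + 4493387736*sqrt(227)/6119099787407) + 3875 = 38219898090524352/6119099787407 + 4493387736*sqrt(227)/6119099787407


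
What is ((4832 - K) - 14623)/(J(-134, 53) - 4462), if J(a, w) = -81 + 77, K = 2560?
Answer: 12351/4466 ≈ 2.7656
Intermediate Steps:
J(a, w) = -4
((4832 - K) - 14623)/(J(-134, 53) - 4462) = ((4832 - 1*2560) - 14623)/(-4 - 4462) = ((4832 - 2560) - 14623)/(-4466) = (2272 - 14623)*(-1/4466) = -12351*(-1/4466) = 12351/4466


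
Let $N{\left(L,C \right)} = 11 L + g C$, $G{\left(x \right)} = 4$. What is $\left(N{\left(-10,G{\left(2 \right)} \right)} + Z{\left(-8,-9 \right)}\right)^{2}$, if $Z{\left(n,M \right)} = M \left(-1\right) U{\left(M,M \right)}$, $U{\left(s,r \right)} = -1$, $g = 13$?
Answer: $4489$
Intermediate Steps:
$Z{\left(n,M \right)} = M$ ($Z{\left(n,M \right)} = M \left(-1\right) \left(-1\right) = - M \left(-1\right) = M$)
$N{\left(L,C \right)} = 11 L + 13 C$
$\left(N{\left(-10,G{\left(2 \right)} \right)} + Z{\left(-8,-9 \right)}\right)^{2} = \left(\left(11 \left(-10\right) + 13 \cdot 4\right) - 9\right)^{2} = \left(\left(-110 + 52\right) - 9\right)^{2} = \left(-58 - 9\right)^{2} = \left(-67\right)^{2} = 4489$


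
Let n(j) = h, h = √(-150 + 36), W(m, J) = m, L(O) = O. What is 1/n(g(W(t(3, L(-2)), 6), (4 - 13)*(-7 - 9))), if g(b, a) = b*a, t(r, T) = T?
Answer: -I*√114/114 ≈ -0.093659*I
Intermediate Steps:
h = I*√114 (h = √(-114) = I*√114 ≈ 10.677*I)
g(b, a) = a*b
n(j) = I*√114
1/n(g(W(t(3, L(-2)), 6), (4 - 13)*(-7 - 9))) = 1/(I*√114) = -I*√114/114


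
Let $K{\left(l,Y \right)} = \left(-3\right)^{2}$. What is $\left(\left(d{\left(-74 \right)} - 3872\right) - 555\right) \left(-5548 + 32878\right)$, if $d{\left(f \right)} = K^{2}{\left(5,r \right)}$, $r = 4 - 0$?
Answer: $-118776180$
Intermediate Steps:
$r = 4$ ($r = 4 + 0 = 4$)
$K{\left(l,Y \right)} = 9$
$d{\left(f \right)} = 81$ ($d{\left(f \right)} = 9^{2} = 81$)
$\left(\left(d{\left(-74 \right)} - 3872\right) - 555\right) \left(-5548 + 32878\right) = \left(\left(81 - 3872\right) - 555\right) \left(-5548 + 32878\right) = \left(-3791 - 555\right) 27330 = \left(-4346\right) 27330 = -118776180$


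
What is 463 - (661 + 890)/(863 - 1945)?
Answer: 502517/1082 ≈ 464.43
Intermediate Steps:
463 - (661 + 890)/(863 - 1945) = 463 - 1551/(-1082) = 463 - 1551*(-1)/1082 = 463 - 1*(-1551/1082) = 463 + 1551/1082 = 502517/1082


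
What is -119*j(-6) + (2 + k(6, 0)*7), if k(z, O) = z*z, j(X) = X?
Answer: 968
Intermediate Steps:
k(z, O) = z**2
-119*j(-6) + (2 + k(6, 0)*7) = -119*(-6) + (2 + 6**2*7) = 714 + (2 + 36*7) = 714 + (2 + 252) = 714 + 254 = 968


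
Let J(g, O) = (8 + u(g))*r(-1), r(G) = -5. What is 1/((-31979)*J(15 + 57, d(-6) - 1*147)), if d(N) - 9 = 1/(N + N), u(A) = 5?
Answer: 1/2078635 ≈ 4.8108e-7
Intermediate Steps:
d(N) = 9 + 1/(2*N) (d(N) = 9 + 1/(N + N) = 9 + 1/(2*N))
J(g, O) = -65 (J(g, O) = (8 + 5)*(-5) = 13*(-5) = -65)
1/((-31979)*J(15 + 57, d(-6) - 1*147)) = 1/(-31979*(-65)) = -1/31979*(-1/65) = 1/2078635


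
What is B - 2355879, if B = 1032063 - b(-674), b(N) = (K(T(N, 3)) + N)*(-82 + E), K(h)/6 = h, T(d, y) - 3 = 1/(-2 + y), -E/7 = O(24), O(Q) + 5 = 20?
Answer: -1445366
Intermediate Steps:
O(Q) = 15 (O(Q) = -5 + 20 = 15)
E = -105 (E = -7*15 = -105)
T(d, y) = 3 + 1/(-2 + y)
K(h) = 6*h
b(N) = -4488 - 187*N (b(N) = (6*((-5 + 3*3)/(-2 + 3)) + N)*(-82 - 105) = (6*((-5 + 9)/1) + N)*(-187) = (6*(1*4) + N)*(-187) = (6*4 + N)*(-187) = (24 + N)*(-187) = -4488 - 187*N)
B = 910513 (B = 1032063 - (-4488 - 187*(-674)) = 1032063 - (-4488 + 126038) = 1032063 - 1*121550 = 1032063 - 121550 = 910513)
B - 2355879 = 910513 - 2355879 = -1445366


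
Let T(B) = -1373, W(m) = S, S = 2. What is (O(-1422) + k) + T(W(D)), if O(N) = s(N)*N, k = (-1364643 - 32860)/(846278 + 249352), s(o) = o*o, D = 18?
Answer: -3150379785429733/1095630 ≈ -2.8754e+9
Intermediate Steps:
s(o) = o²
W(m) = 2
k = -1397503/1095630 ≈ -1.2755
O(N) = N³ (O(N) = N²*N = N³)
(O(-1422) + k) + T(W(D)) = ((-1422)³ - 1397503/1095630) - 1373 = (-2875403448 - 1397503/1095630) - 1373 = -3150378281129743/1095630 - 1373 = -3150379785429733/1095630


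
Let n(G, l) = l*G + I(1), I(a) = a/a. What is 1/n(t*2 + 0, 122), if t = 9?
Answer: 1/2197 ≈ 0.00045517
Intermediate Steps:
I(a) = 1
n(G, l) = 1 + G*l (n(G, l) = l*G + 1 = G*l + 1 = 1 + G*l)
1/n(t*2 + 0, 122) = 1/(1 + (9*2 + 0)*122) = 1/(1 + (18 + 0)*122) = 1/(1 + 18*122) = 1/(1 + 2196) = 1/2197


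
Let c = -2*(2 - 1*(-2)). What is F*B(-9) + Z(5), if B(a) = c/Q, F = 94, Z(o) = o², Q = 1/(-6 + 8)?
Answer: -1479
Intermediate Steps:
Q = ½ (Q = 1/2 = ½ ≈ 0.50000)
c = -8 (c = -2*(2 + 2) = -2*4 = -8)
B(a) = -16 (B(a) = -8/½ = -8*2 = -16)
F*B(-9) + Z(5) = 94*(-16) + 5² = -1504 + 25 = -1479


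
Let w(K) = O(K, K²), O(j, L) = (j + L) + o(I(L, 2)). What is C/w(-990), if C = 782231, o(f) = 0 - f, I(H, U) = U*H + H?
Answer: -782231/1961190 ≈ -0.39886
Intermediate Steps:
I(H, U) = H + H*U (I(H, U) = H*U + H = H + H*U)
o(f) = -f
O(j, L) = j - 2*L (O(j, L) = (j + L) - L*(1 + 2) = (L + j) - L*3 = (L + j) - 3*L = j - 2*L)
w(K) = K - 2*K²
C/w(-990) = 782231/((-990*(1 - 2*(-990)))) = 782231/((-990*(1 + 1980))) = 782231/((-990*1981)) = 782231/(-1961190) = 782231*(-1/1961190) = -782231/1961190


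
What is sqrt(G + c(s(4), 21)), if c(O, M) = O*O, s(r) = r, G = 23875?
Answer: sqrt(23891) ≈ 154.57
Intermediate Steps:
c(O, M) = O**2
sqrt(G + c(s(4), 21)) = sqrt(23875 + 4**2) = sqrt(23875 + 16) = sqrt(23891)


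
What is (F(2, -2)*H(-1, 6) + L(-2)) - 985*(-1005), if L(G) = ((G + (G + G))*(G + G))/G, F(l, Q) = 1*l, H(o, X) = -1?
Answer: 989911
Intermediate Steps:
F(l, Q) = l
L(G) = 6*G (L(G) = ((G + 2*G)*(2*G))/G = ((3*G)*(2*G))/G = (6*G²)/G = 6*G)
(F(2, -2)*H(-1, 6) + L(-2)) - 985*(-1005) = (2*(-1) + 6*(-2)) - 985*(-1005) = (-2 - 12) + 989925 = -14 + 989925 = 989911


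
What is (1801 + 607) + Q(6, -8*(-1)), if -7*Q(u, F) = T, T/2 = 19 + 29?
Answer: 16760/7 ≈ 2394.3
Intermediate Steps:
T = 96 (T = 2*(19 + 29) = 2*48 = 96)
Q(u, F) = -96/7 (Q(u, F) = -⅐*96 = -96/7)
(1801 + 607) + Q(6, -8*(-1)) = (1801 + 607) - 96/7 = 2408 - 96/7 = 16760/7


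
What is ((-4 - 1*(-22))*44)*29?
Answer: 22968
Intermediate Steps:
((-4 - 1*(-22))*44)*29 = ((-4 + 22)*44)*29 = (18*44)*29 = 792*29 = 22968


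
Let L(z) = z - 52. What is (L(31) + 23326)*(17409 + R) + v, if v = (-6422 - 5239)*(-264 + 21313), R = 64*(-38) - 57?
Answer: 102258211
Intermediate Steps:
R = -2489 (R = -2432 - 57 = -2489)
L(z) = -52 + z
v = -245452389 (v = -11661*21049 = -245452389)
(L(31) + 23326)*(17409 + R) + v = ((-52 + 31) + 23326)*(17409 - 2489) - 245452389 = (-21 + 23326)*14920 - 245452389 = 23305*14920 - 245452389 = 347710600 - 245452389 = 102258211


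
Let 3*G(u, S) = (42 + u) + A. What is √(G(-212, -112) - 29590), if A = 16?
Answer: 2*I*√66693/3 ≈ 172.17*I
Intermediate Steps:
G(u, S) = 58/3 + u/3 (G(u, S) = ((42 + u) + 16)/3 = (58 + u)/3 = 58/3 + u/3)
√(G(-212, -112) - 29590) = √((58/3 + (⅓)*(-212)) - 29590) = √((58/3 - 212/3) - 29590) = √(-154/3 - 29590) = √(-88924/3) = 2*I*√66693/3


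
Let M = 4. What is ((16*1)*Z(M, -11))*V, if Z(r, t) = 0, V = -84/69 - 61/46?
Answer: 0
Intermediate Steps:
V = -117/46 (V = -84*1/69 - 61*1/46 = -28/23 - 61/46 = -117/46 ≈ -2.5435)
((16*1)*Z(M, -11))*V = ((16*1)*0)*(-117/46) = (16*0)*(-117/46) = 0*(-117/46) = 0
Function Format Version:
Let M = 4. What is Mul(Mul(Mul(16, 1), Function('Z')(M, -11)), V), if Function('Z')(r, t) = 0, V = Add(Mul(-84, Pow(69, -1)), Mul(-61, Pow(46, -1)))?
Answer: 0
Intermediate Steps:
V = Rational(-117, 46) (V = Add(Mul(-84, Rational(1, 69)), Mul(-61, Rational(1, 46))) = Add(Rational(-28, 23), Rational(-61, 46)) = Rational(-117, 46) ≈ -2.5435)
Mul(Mul(Mul(16, 1), Function('Z')(M, -11)), V) = Mul(Mul(Mul(16, 1), 0), Rational(-117, 46)) = Mul(Mul(16, 0), Rational(-117, 46)) = Mul(0, Rational(-117, 46)) = 0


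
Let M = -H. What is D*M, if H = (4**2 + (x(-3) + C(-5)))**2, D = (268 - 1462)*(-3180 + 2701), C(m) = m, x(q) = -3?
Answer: -36603264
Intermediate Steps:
D = 571926 (D = -1194*(-479) = 571926)
H = 64 (H = (4**2 + (-3 - 5))**2 = (16 - 8)**2 = 8**2 = 64)
M = -64 (M = -1*64 = -64)
D*M = 571926*(-64) = -36603264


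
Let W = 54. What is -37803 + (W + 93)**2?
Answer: -16194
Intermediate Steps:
-37803 + (W + 93)**2 = -37803 + (54 + 93)**2 = -37803 + 147**2 = -37803 + 21609 = -16194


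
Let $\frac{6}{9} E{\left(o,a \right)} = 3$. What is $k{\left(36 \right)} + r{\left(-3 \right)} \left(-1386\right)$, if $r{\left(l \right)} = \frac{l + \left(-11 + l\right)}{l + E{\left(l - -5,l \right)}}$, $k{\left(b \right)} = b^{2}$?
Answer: $17004$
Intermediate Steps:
$E{\left(o,a \right)} = \frac{9}{2}$ ($E{\left(o,a \right)} = \frac{3}{2} \cdot 3 = \frac{9}{2}$)
$r{\left(l \right)} = \frac{-11 + 2 l}{\frac{9}{2} + l}$ ($r{\left(l \right)} = \frac{l + \left(-11 + l\right)}{l + \frac{9}{2}} = \frac{-11 + 2 l}{\frac{9}{2} + l}$)
$k{\left(36 \right)} + r{\left(-3 \right)} \left(-1386\right) = 36^{2} + \frac{2 \left(-11 + 2 \left(-3\right)\right)}{9 + 2 \left(-3\right)} \left(-1386\right) = 1296 + \frac{2 \left(-11 - 6\right)}{9 - 6} \left(-1386\right) = 1296 + 2 \cdot \frac{1}{3} \left(-17\right) \left(-1386\right) = 1296 - -15708 = 1296 + 15708 = 17004$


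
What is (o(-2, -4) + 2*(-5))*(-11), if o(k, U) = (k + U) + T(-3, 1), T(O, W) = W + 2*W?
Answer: 143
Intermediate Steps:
T(O, W) = 3*W
o(k, U) = 3 + U + k (o(k, U) = (k + U) + 3*1 = (U + k) + 3 = 3 + U + k)
(o(-2, -4) + 2*(-5))*(-11) = ((3 - 4 - 2) + 2*(-5))*(-11) = (-3 - 10)*(-11) = -13*(-11) = 143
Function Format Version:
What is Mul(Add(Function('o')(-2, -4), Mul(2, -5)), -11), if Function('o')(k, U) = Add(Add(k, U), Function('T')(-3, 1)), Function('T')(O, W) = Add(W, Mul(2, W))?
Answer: 143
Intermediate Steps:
Function('T')(O, W) = Mul(3, W)
Function('o')(k, U) = Add(3, U, k) (Function('o')(k, U) = Add(Add(k, U), Mul(3, 1)) = Add(Add(U, k), 3) = Add(3, U, k))
Mul(Add(Function('o')(-2, -4), Mul(2, -5)), -11) = Mul(Add(Add(3, -4, -2), Mul(2, -5)), -11) = Mul(Add(-3, -10), -11) = Mul(-13, -11) = 143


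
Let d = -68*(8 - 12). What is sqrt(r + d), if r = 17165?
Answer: sqrt(17437) ≈ 132.05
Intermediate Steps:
d = 272 (d = -68*(-4) = 272)
sqrt(r + d) = sqrt(17165 + 272) = sqrt(17437)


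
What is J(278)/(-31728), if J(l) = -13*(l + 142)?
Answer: 455/2644 ≈ 0.17209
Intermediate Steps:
J(l) = -1846 - 13*l (J(l) = -13*(142 + l) = -1846 - 13*l)
J(278)/(-31728) = (-1846 - 13*278)/(-31728) = (-1846 - 3614)*(-1/31728) = -5460*(-1/31728) = 455/2644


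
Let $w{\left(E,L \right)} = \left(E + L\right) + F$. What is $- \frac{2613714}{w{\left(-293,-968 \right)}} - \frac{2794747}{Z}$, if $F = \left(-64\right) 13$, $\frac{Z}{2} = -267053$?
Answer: $\frac{60949988485}{48603646} \approx 1254.0$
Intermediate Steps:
$Z = -534106$ ($Z = 2 \left(-267053\right) = -534106$)
$F = -832$
$w{\left(E,L \right)} = -832 + E + L$ ($w{\left(E,L \right)} = \left(E + L\right) - 832 = -832 + E + L$)
$- \frac{2613714}{w{\left(-293,-968 \right)}} - \frac{2794747}{Z} = - \frac{2613714}{-832 - 293 - 968} - \frac{2794747}{-534106} = - \frac{2613714}{-2093} - - \frac{2794747}{534106} = \left(-2613714\right) \left(- \frac{1}{2093}\right) + \frac{2794747}{534106} = \frac{2613714}{2093} + \frac{2794747}{534106} = \frac{60949988485}{48603646}$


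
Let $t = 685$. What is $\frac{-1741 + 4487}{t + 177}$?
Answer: $\frac{1373}{431} \approx 3.1856$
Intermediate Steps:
$\frac{-1741 + 4487}{t + 177} = \frac{-1741 + 4487}{685 + 177} = \frac{2746}{862} = 2746 \cdot \frac{1}{862} = \frac{1373}{431}$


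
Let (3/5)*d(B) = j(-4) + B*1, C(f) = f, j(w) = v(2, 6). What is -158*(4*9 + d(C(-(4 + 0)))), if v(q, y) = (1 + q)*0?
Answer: -13904/3 ≈ -4634.7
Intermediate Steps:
v(q, y) = 0
j(w) = 0
d(B) = 5*B/3 (d(B) = 5*(0 + B*1)/3 = 5*(0 + B)/3 = 5*B/3)
-158*(4*9 + d(C(-(4 + 0)))) = -158*(4*9 + 5*(-(4 + 0))/3) = -158*(36 + 5*(-1*4)/3) = -158*(36 + (5/3)*(-4)) = -158*(36 - 20/3) = -158*88/3 = -13904/3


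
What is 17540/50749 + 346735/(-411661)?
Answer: -10375920575/20891384089 ≈ -0.49666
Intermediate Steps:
17540/50749 + 346735/(-411661) = 17540*(1/50749) + 346735*(-1/411661) = 17540/50749 - 346735/411661 = -10375920575/20891384089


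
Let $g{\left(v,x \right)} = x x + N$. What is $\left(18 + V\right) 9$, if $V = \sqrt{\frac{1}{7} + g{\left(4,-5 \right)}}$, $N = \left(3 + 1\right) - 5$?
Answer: $162 + \frac{117 \sqrt{7}}{7} \approx 206.22$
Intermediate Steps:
$N = -1$ ($N = 4 - 5 = -1$)
$g{\left(v,x \right)} = -1 + x^{2}$ ($g{\left(v,x \right)} = x x - 1 = x^{2} - 1 = -1 + x^{2}$)
$V = \frac{13 \sqrt{7}}{7}$ ($V = \sqrt{\frac{1}{7} - \left(1 - \left(-5\right)^{2}\right)} = \sqrt{\frac{1}{7} + \left(-1 + 25\right)} = \sqrt{\frac{1}{7} + 24} = \sqrt{\frac{169}{7}} = \frac{13 \sqrt{7}}{7} \approx 4.9135$)
$\left(18 + V\right) 9 = \left(18 + \frac{13 \sqrt{7}}{7}\right) 9 = 162 + \frac{117 \sqrt{7}}{7}$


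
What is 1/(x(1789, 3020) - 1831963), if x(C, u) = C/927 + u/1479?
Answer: -457011/837225427436 ≈ -5.4586e-7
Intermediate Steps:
x(C, u) = C/927 + u/1479 (x(C, u) = C*(1/927) + u*(1/1479) = C/927 + u/1479)
1/(x(1789, 3020) - 1831963) = 1/(((1/927)*1789 + (1/1479)*3020) - 1831963) = 1/((1789/927 + 3020/1479) - 1831963) = 1/(1815157/457011 - 1831963) = 1/(-837225427436/457011) = -457011/837225427436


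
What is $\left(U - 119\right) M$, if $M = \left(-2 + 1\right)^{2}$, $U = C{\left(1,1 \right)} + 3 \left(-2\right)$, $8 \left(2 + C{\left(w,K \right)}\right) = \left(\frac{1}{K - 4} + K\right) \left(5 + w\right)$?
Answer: $- \frac{253}{2} \approx -126.5$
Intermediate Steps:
$C{\left(w,K \right)} = -2 + \frac{\left(5 + w\right) \left(K + \frac{1}{-4 + K}\right)}{8}$ ($C{\left(w,K \right)} = -2 + \frac{\left(\frac{1}{K - 4} + K\right) \left(5 + w\right)}{8} = -2 + \frac{\left(\frac{1}{-4 + K} + K\right) \left(5 + w\right)}{8} = -2 + \frac{\left(K + \frac{1}{-4 + K}\right) \left(5 + w\right)}{8} = -2 + \frac{\left(5 + w\right) \left(K + \frac{1}{-4 + K}\right)}{8}$)
$U = - \frac{15}{2}$ ($U = \frac{69 + 1 - 36 + 5 \cdot 1^{2} + 1 \cdot 1^{2} - 4 \cdot 1}{8 \left(-4 + 1\right)} + 3 \left(-2\right) = \frac{69 + 1 - 36 + 5 \cdot 1 + 1 \cdot 1 - 4}{8 \left(-3\right)} - 6 = \frac{1}{8} \left(- \frac{1}{3}\right) \left(69 + 1 - 36 + 5 + 1 - 4\right) - 6 = \frac{1}{8} \left(- \frac{1}{3}\right) 36 - 6 = - \frac{3}{2} - 6 = - \frac{15}{2} \approx -7.5$)
$M = 1$ ($M = \left(-1\right)^{2} = 1$)
$\left(U - 119\right) M = \left(- \frac{15}{2} - 119\right) 1 = \left(- \frac{253}{2}\right) 1 = - \frac{253}{2}$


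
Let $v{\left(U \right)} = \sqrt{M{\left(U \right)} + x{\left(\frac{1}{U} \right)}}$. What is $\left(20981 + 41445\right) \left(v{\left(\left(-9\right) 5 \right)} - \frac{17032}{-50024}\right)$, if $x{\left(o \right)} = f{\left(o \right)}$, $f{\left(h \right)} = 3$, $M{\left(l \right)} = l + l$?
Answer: $\frac{10223458}{481} + 62426 i \sqrt{87} \approx 21255.0 + 5.8227 \cdot 10^{5} i$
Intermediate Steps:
$M{\left(l \right)} = 2 l$
$x{\left(o \right)} = 3$
$v{\left(U \right)} = \sqrt{3 + 2 U}$ ($v{\left(U \right)} = \sqrt{2 U + 3} = \sqrt{3 + 2 U}$)
$\left(20981 + 41445\right) \left(v{\left(\left(-9\right) 5 \right)} - \frac{17032}{-50024}\right) = \left(20981 + 41445\right) \left(\sqrt{3 + 2 \left(\left(-9\right) 5\right)} - \frac{17032}{-50024}\right) = 62426 \left(\sqrt{3 + 2 \left(-45\right)} - - \frac{2129}{6253}\right) = 62426 \left(\sqrt{3 - 90} + \frac{2129}{6253}\right) = 62426 \left(\sqrt{-87} + \frac{2129}{6253}\right) = 62426 \left(i \sqrt{87} + \frac{2129}{6253}\right) = 62426 \left(\frac{2129}{6253} + i \sqrt{87}\right) = \frac{10223458}{481} + 62426 i \sqrt{87}$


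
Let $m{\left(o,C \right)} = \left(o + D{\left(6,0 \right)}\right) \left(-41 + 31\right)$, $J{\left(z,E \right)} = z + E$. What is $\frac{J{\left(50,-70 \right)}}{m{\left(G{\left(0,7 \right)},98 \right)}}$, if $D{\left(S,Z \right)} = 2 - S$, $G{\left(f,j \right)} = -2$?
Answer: $- \frac{1}{3} \approx -0.33333$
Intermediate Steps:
$J{\left(z,E \right)} = E + z$
$m{\left(o,C \right)} = 40 - 10 o$ ($m{\left(o,C \right)} = \left(o + \left(2 - 6\right)\right) \left(-41 + 31\right) = \left(o + \left(2 - 6\right)\right) \left(-10\right) = \left(o - 4\right) \left(-10\right) = \left(-4 + o\right) \left(-10\right) = 40 - 10 o$)
$\frac{J{\left(50,-70 \right)}}{m{\left(G{\left(0,7 \right)},98 \right)}} = \frac{-70 + 50}{40 - -20} = - \frac{20}{40 + 20} = - \frac{20}{60} = \left(-20\right) \frac{1}{60} = - \frac{1}{3}$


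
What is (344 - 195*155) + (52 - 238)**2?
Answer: 4715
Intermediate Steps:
(344 - 195*155) + (52 - 238)**2 = (344 - 30225) + (-186)**2 = -29881 + 34596 = 4715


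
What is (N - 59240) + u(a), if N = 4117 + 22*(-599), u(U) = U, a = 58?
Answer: -68243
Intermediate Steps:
N = -9061 (N = 4117 - 13178 = -9061)
(N - 59240) + u(a) = (-9061 - 59240) + 58 = -68301 + 58 = -68243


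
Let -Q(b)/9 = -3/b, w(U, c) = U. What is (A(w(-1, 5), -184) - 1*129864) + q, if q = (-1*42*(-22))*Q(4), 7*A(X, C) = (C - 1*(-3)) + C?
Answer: -865754/7 ≈ -1.2368e+5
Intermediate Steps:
A(X, C) = 3/7 + 2*C/7 (A(X, C) = ((C - 1*(-3)) + C)/7 = ((C + 3) + C)/7 = ((3 + C) + C)/7 = (3 + 2*C)/7 = 3/7 + 2*C/7)
Q(b) = 27/b (Q(b) = -(-27)/b = 27/b)
q = 6237 (q = (-1*42*(-22))*(27/4) = (-42*(-22))*(27*(1/4)) = 924*(27/4) = 6237)
(A(w(-1, 5), -184) - 1*129864) + q = ((3/7 + (2/7)*(-184)) - 1*129864) + 6237 = ((3/7 - 368/7) - 129864) + 6237 = (-365/7 - 129864) + 6237 = -909413/7 + 6237 = -865754/7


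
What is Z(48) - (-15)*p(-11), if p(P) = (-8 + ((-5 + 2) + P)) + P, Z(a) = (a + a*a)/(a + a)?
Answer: -941/2 ≈ -470.50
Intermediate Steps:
Z(a) = (a + a²)/(2*a) (Z(a) = (a + a²)/((2*a)) = (a + a²)*(1/(2*a)) = (a + a²)/(2*a))
p(P) = -11 + 2*P (p(P) = (-8 + (-3 + P)) + P = (-11 + P) + P = -11 + 2*P)
Z(48) - (-15)*p(-11) = (½ + (½)*48) - (-15)*(-11 + 2*(-11)) = (½ + 24) - (-15)*(-11 - 22) = 49/2 - (-15)*(-33) = 49/2 - 1*495 = 49/2 - 495 = -941/2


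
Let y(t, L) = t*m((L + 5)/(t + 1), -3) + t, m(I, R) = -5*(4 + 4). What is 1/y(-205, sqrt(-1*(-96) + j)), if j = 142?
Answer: 1/7995 ≈ 0.00012508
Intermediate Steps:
m(I, R) = -40 (m(I, R) = -5*8 = -40)
y(t, L) = -39*t (y(t, L) = t*(-40) + t = -40*t + t = -39*t)
1/y(-205, sqrt(-1*(-96) + j)) = 1/(-39*(-205)) = 1/7995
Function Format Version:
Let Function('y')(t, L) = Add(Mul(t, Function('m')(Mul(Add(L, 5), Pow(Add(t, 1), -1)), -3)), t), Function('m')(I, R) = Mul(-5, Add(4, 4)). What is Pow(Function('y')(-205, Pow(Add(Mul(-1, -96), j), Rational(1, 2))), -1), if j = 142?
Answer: Rational(1, 7995) ≈ 0.00012508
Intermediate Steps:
Function('m')(I, R) = -40 (Function('m')(I, R) = Mul(-5, 8) = -40)
Function('y')(t, L) = Mul(-39, t) (Function('y')(t, L) = Add(Mul(t, -40), t) = Add(Mul(-40, t), t) = Mul(-39, t))
Pow(Function('y')(-205, Pow(Add(Mul(-1, -96), j), Rational(1, 2))), -1) = Pow(Mul(-39, -205), -1) = Pow(7995, -1) = Rational(1, 7995)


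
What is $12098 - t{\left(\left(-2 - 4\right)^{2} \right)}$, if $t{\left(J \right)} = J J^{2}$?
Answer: $-34558$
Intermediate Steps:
$t{\left(J \right)} = J^{3}$
$12098 - t{\left(\left(-2 - 4\right)^{2} \right)} = 12098 - \left(\left(-2 - 4\right)^{2}\right)^{3} = 12098 - \left(\left(-6\right)^{2}\right)^{3} = 12098 - 36^{3} = 12098 - 46656 = -34558$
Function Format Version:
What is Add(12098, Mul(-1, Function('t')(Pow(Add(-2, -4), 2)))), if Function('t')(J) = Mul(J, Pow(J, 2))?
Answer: -34558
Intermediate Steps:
Function('t')(J) = Pow(J, 3)
Add(12098, Mul(-1, Function('t')(Pow(Add(-2, -4), 2)))) = Add(12098, Mul(-1, Pow(Pow(Add(-2, -4), 2), 3))) = Add(12098, Mul(-1, Pow(Pow(-6, 2), 3))) = Add(12098, Mul(-1, Pow(36, 3))) = Add(12098, Mul(-1, 46656)) = Add(12098, -46656) = -34558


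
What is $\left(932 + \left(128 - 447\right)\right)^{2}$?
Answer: $375769$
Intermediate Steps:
$\left(932 + \left(128 - 447\right)\right)^{2} = \left(932 - 319\right)^{2} = 613^{2} = 375769$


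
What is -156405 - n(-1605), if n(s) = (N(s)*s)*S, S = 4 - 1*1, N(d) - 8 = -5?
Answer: -141960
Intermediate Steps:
N(d) = 3 (N(d) = 8 - 5 = 3)
S = 3 (S = 4 - 1 = 3)
n(s) = 9*s (n(s) = (3*s)*3 = 9*s)
-156405 - n(-1605) = -156405 - 9*(-1605) = -156405 - 1*(-14445) = -156405 + 14445 = -141960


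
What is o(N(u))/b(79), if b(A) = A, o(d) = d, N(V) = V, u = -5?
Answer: -5/79 ≈ -0.063291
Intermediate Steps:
o(N(u))/b(79) = -5/79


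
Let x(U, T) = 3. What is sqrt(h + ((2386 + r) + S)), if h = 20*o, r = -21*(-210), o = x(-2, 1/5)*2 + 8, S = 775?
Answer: sqrt(7851) ≈ 88.606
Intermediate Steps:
o = 14 (o = 3*2 + 8 = 6 + 8 = 14)
r = 4410
h = 280 (h = 20*14 = 280)
sqrt(h + ((2386 + r) + S)) = sqrt(280 + ((2386 + 4410) + 775)) = sqrt(280 + (6796 + 775)) = sqrt(280 + 7571) = sqrt(7851)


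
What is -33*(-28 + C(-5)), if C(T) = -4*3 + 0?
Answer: 1320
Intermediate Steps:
C(T) = -12 (C(T) = -12 + 0 = -12)
-33*(-28 + C(-5)) = -33*(-28 - 12) = -33*(-40) = 1320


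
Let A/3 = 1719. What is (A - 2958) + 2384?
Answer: 4583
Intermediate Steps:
A = 5157 (A = 3*1719 = 5157)
(A - 2958) + 2384 = (5157 - 2958) + 2384 = 2199 + 2384 = 4583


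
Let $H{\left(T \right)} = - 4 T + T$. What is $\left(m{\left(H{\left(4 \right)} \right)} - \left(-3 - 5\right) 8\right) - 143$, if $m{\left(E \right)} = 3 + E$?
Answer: $-88$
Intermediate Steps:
$H{\left(T \right)} = - 3 T$
$\left(m{\left(H{\left(4 \right)} \right)} - \left(-3 - 5\right) 8\right) - 143 = \left(\left(3 - 12\right) - \left(-3 - 5\right) 8\right) - 143 = \left(\left(3 - 12\right) - \left(-8\right) 8\right) - 143 = \left(-9 - -64\right) - 143 = \left(-9 + 64\right) - 143 = 55 - 143 = -88$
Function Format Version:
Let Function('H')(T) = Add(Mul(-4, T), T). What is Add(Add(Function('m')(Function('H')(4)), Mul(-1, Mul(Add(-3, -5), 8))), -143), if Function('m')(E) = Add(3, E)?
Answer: -88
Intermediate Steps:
Function('H')(T) = Mul(-3, T)
Add(Add(Function('m')(Function('H')(4)), Mul(-1, Mul(Add(-3, -5), 8))), -143) = Add(Add(Add(3, Mul(-3, 4)), Mul(-1, Mul(Add(-3, -5), 8))), -143) = Add(Add(Add(3, -12), Mul(-1, Mul(-8, 8))), -143) = Add(Add(-9, Mul(-1, -64)), -143) = Add(Add(-9, 64), -143) = Add(55, -143) = -88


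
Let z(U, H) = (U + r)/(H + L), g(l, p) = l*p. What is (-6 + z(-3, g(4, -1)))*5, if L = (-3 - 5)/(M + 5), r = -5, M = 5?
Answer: -65/3 ≈ -21.667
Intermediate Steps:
L = -⅘ (L = (-3 - 5)/(5 + 5) = -8/10 = -8*⅒ = -⅘ ≈ -0.80000)
z(U, H) = (-5 + U)/(-⅘ + H) (z(U, H) = (U - 5)/(H - ⅘) = (-5 + U)/(-⅘ + H))
(-6 + z(-3, g(4, -1)))*5 = (-6 + 5*(-5 - 3)/(-4 + 5*(4*(-1))))*5 = (-6 + 5*(-8)/(-4 + 5*(-4)))*5 = (-6 + 5*(-8)/(-4 - 20))*5 = (-6 + 5*(-8)/(-24))*5 = (-6 + 5*(-1/24)*(-8))*5 = (-6 + 5/3)*5 = -13/3*5 = -65/3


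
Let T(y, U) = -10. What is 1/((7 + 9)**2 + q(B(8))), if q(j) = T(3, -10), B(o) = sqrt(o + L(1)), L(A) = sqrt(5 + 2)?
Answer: 1/246 ≈ 0.0040650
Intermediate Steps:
L(A) = sqrt(7)
B(o) = sqrt(o + sqrt(7))
q(j) = -10
1/((7 + 9)**2 + q(B(8))) = 1/((7 + 9)**2 - 10) = 1/(16**2 - 10) = 1/(256 - 10) = 1/246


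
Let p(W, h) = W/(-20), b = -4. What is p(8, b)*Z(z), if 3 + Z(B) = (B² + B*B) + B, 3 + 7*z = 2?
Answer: 304/245 ≈ 1.2408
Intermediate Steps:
p(W, h) = -W/20 (p(W, h) = W*(-1/20) = -W/20)
z = -⅐ (z = -3/7 + (⅐)*2 = -3/7 + 2/7 = -⅐ ≈ -0.14286)
Z(B) = -3 + B + 2*B² (Z(B) = -3 + ((B² + B*B) + B) = -3 + ((B² + B²) + B) = -3 + (2*B² + B) = -3 + (B + 2*B²) = -3 + B + 2*B²)
p(8, b)*Z(z) = (-1/20*8)*(-3 - ⅐ + 2*(-⅐)²) = -2*(-3 - ⅐ + 2*(1/49))/5 = -2*(-3 - ⅐ + 2/49)/5 = -⅖*(-152/49) = 304/245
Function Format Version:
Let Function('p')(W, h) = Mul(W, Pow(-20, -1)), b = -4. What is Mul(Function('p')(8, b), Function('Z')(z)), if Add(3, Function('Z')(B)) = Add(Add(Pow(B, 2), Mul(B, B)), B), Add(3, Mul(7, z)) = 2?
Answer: Rational(304, 245) ≈ 1.2408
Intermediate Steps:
Function('p')(W, h) = Mul(Rational(-1, 20), W) (Function('p')(W, h) = Mul(W, Rational(-1, 20)) = Mul(Rational(-1, 20), W))
z = Rational(-1, 7) (z = Add(Rational(-3, 7), Mul(Rational(1, 7), 2)) = Add(Rational(-3, 7), Rational(2, 7)) = Rational(-1, 7) ≈ -0.14286)
Function('Z')(B) = Add(-3, B, Mul(2, Pow(B, 2))) (Function('Z')(B) = Add(-3, Add(Add(Pow(B, 2), Mul(B, B)), B)) = Add(-3, Add(Add(Pow(B, 2), Pow(B, 2)), B)) = Add(-3, Add(Mul(2, Pow(B, 2)), B)) = Add(-3, Add(B, Mul(2, Pow(B, 2)))) = Add(-3, B, Mul(2, Pow(B, 2))))
Mul(Function('p')(8, b), Function('Z')(z)) = Mul(Mul(Rational(-1, 20), 8), Add(-3, Rational(-1, 7), Mul(2, Pow(Rational(-1, 7), 2)))) = Mul(Rational(-2, 5), Add(-3, Rational(-1, 7), Mul(2, Rational(1, 49)))) = Mul(Rational(-2, 5), Add(-3, Rational(-1, 7), Rational(2, 49))) = Mul(Rational(-2, 5), Rational(-152, 49)) = Rational(304, 245)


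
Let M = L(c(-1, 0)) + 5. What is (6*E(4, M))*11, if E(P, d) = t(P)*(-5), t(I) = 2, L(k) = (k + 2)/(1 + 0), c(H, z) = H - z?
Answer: -660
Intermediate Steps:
L(k) = 2 + k (L(k) = (2 + k)/1 = (2 + k)*1 = 2 + k)
M = 6 (M = (2 + (-1 - 1*0)) + 5 = (2 + (-1 + 0)) + 5 = (2 - 1) + 5 = 1 + 5 = 6)
E(P, d) = -10 (E(P, d) = 2*(-5) = -10)
(6*E(4, M))*11 = (6*(-10))*11 = -60*11 = -660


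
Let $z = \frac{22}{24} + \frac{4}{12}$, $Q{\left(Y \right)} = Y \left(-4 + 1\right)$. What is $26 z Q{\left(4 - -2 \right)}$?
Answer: $-585$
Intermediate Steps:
$Q{\left(Y \right)} = - 3 Y$ ($Q{\left(Y \right)} = Y \left(-3\right) = - 3 Y$)
$z = \frac{5}{4}$ ($z = 22 \cdot \frac{1}{24} + 4 \cdot \frac{1}{12} = \frac{11}{12} + \frac{1}{3} = \frac{5}{4} \approx 1.25$)
$26 z Q{\left(4 - -2 \right)} = 26 \cdot \frac{5}{4} \left(- 3 \left(4 - -2\right)\right) = \frac{65 \left(- 3 \left(4 + 2\right)\right)}{2} = \frac{65 \left(\left(-3\right) 6\right)}{2} = \frac{65}{2} \left(-18\right) = -585$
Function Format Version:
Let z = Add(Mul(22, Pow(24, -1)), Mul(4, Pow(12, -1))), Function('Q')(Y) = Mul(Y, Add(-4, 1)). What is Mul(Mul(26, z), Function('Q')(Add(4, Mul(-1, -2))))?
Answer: -585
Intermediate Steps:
Function('Q')(Y) = Mul(-3, Y) (Function('Q')(Y) = Mul(Y, -3) = Mul(-3, Y))
z = Rational(5, 4) (z = Add(Mul(22, Rational(1, 24)), Mul(4, Rational(1, 12))) = Add(Rational(11, 12), Rational(1, 3)) = Rational(5, 4) ≈ 1.2500)
Mul(Mul(26, z), Function('Q')(Add(4, Mul(-1, -2)))) = Mul(Mul(26, Rational(5, 4)), Mul(-3, Add(4, Mul(-1, -2)))) = Mul(Rational(65, 2), Mul(-3, Add(4, 2))) = Mul(Rational(65, 2), Mul(-3, 6)) = Mul(Rational(65, 2), -18) = -585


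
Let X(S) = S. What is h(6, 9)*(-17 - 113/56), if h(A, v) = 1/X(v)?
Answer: -355/168 ≈ -2.1131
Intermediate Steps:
h(A, v) = 1/v
h(6, 9)*(-17 - 113/56) = (-17 - 113/56)/9 = (1/9)*(-1065/56) = -355/168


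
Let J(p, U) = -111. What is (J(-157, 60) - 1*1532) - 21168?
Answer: -22811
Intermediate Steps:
(J(-157, 60) - 1*1532) - 21168 = (-111 - 1*1532) - 21168 = (-111 - 1532) - 21168 = -1643 - 21168 = -22811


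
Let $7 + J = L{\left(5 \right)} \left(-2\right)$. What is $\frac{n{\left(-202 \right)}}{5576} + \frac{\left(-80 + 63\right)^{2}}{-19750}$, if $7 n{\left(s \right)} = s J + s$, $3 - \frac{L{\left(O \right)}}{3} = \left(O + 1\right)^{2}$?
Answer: $- \frac{97158031}{96360250} \approx -1.0083$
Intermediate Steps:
$L{\left(O \right)} = 9 - 3 \left(1 + O\right)^{2}$ ($L{\left(O \right)} = 9 - 3 \left(O + 1\right)^{2} = 9 - 3 \left(1 + O\right)^{2}$)
$J = 191$ ($J = -7 + \left(9 - 3 \left(1 + 5\right)^{2}\right) \left(-2\right) = -7 + \left(9 - 3 \cdot 6^{2}\right) \left(-2\right) = -7 + \left(9 - 108\right) \left(-2\right) = -7 - -198 = -7 + 198 = 191$)
$n{\left(s \right)} = \frac{192 s}{7}$ ($n{\left(s \right)} = \frac{s 191 + s}{7} = \frac{191 s + s}{7} = \frac{192 s}{7}$)
$\frac{n{\left(-202 \right)}}{5576} + \frac{\left(-80 + 63\right)^{2}}{-19750} = \frac{\frac{192}{7} \left(-202\right)}{5576} + \frac{\left(-80 + 63\right)^{2}}{-19750} = \left(- \frac{38784}{7}\right) \frac{1}{5576} + \left(-17\right)^{2} \left(- \frac{1}{19750}\right) = - \frac{4848}{4879} + 289 \left(- \frac{1}{19750}\right) = - \frac{4848}{4879} - \frac{289}{19750} = - \frac{97158031}{96360250}$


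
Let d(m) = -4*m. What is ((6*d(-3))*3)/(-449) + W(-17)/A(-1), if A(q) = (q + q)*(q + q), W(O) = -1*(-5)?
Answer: 1381/1796 ≈ 0.76893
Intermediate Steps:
W(O) = 5
A(q) = 4*q² (A(q) = (2*q)*(2*q) = 4*q²)
((6*d(-3))*3)/(-449) + W(-17)/A(-1) = ((6*(-4*(-3)))*3)/(-449) + 5/((4*(-1)²)) = ((6*12)*3)*(-1/449) + 5/((4*1)) = (72*3)*(-1/449) + 5/4 = 216*(-1/449) + 5*(¼) = -216/449 + 5/4 = 1381/1796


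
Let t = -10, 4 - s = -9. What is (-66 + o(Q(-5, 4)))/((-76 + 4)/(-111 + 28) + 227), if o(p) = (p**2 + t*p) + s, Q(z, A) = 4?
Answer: -6391/18913 ≈ -0.33792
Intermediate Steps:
s = 13 (s = 4 - 1*(-9) = 4 + 9 = 13)
o(p) = 13 + p**2 - 10*p (o(p) = (p**2 - 10*p) + 13 = 13 + p**2 - 10*p)
(-66 + o(Q(-5, 4)))/((-76 + 4)/(-111 + 28) + 227) = (-66 + (13 + 4**2 - 10*4))/((-76 + 4)/(-111 + 28) + 227) = (-66 + (13 + 16 - 40))/(-72/(-83) + 227) = (-66 - 11)/(-72*(-1/83) + 227) = -77/(72/83 + 227) = -77/18913/83 = -77*83/18913 = -6391/18913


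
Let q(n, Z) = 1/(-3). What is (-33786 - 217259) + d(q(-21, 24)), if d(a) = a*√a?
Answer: -251045 - I*√3/9 ≈ -2.5105e+5 - 0.19245*I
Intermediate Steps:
q(n, Z) = -⅓
d(a) = a^(3/2)
(-33786 - 217259) + d(q(-21, 24)) = (-33786 - 217259) + (-⅓)^(3/2) = -251045 - I*√3/9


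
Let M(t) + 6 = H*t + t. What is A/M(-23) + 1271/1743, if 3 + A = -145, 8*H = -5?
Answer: 737473/67977 ≈ 10.849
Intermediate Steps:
H = -5/8 (H = (⅛)*(-5) = -5/8 ≈ -0.62500)
M(t) = -6 + 3*t/8 (M(t) = -6 + (-5*t/8 + t) = -6 + 3*t/8)
A = -148 (A = -3 - 145 = -148)
A/M(-23) + 1271/1743 = -148/(-6 + (3/8)*(-23)) + 1271/1743 = -148/(-6 - 69/8) + 1271*(1/1743) = -148/(-117/8) + 1271/1743 = -148*(-8/117) + 1271/1743 = 1184/117 + 1271/1743 = 737473/67977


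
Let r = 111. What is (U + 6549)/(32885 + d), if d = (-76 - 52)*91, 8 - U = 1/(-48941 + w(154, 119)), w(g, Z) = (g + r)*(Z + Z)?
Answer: 30881284/100019191 ≈ 0.30875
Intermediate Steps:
w(g, Z) = 2*Z*(111 + g) (w(g, Z) = (g + 111)*(Z + Z) = (111 + g)*(2*Z) = 2*Z*(111 + g))
U = 113031/14129 (U = 8 - 1/(-48941 + 2*119*(111 + 154)) = 8 - 1/(-48941 + 2*119*265) = 8 - 1/(-48941 + 63070) = 8 - 1/14129 = 113031/14129 ≈ 7.9999)
d = -11648 (d = -128*91 = -11648)
(U + 6549)/(32885 + d) = (113031/14129 + 6549)/(32885 - 11648) = (92643852/14129)/21237 = (92643852/14129)*(1/21237) = 30881284/100019191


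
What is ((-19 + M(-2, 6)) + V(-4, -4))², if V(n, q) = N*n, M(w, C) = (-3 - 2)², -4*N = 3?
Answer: 81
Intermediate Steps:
N = -¾ (N = -¼*3 = -¾ ≈ -0.75000)
M(w, C) = 25 (M(w, C) = (-5)² = 25)
V(n, q) = -3*n/4
((-19 + M(-2, 6)) + V(-4, -4))² = ((-19 + 25) - ¾*(-4))² = (6 + 3)² = 9² = 81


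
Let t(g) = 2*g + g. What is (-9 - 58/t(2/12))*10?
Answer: -1250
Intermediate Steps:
t(g) = 3*g
(-9 - 58/t(2/12))*10 = (-9 - 58/(3*(2/12)))*10 = (-9 - 58/(3*(2*(1/12))))*10 = (-9 - 58/(3*(⅙)))*10 = (-9 - 58/½)*10 = (-9 - 58*2)*10 = (-9 - 116)*10 = -125*10 = -1250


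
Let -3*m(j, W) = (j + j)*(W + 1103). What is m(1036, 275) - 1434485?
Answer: -7158671/3 ≈ -2.3862e+6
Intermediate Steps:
m(j, W) = -2*j*(1103 + W)/3 (m(j, W) = -(j + j)*(W + 1103)/3 = -2*j*(1103 + W)/3)
m(1036, 275) - 1434485 = -⅔*1036*(1103 + 275) - 1434485 = -⅔*1036*1378 - 1434485 = -2855216/3 - 1434485 = -7158671/3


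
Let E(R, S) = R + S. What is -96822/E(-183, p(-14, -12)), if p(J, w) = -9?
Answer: 16137/32 ≈ 504.28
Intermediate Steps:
-96822/E(-183, p(-14, -12)) = -96822/(-183 - 9) = -96822/(-192) = -96822*(-1/192) = 16137/32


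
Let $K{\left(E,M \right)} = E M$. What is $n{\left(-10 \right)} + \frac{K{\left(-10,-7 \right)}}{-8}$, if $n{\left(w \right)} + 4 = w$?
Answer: $- \frac{91}{4} \approx -22.75$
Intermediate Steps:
$n{\left(w \right)} = -4 + w$
$n{\left(-10 \right)} + \frac{K{\left(-10,-7 \right)}}{-8} = \left(-4 - 10\right) + \frac{\left(-10\right) \left(-7\right)}{-8} = -14 + 70 \left(- \frac{1}{8}\right) = -14 - \frac{35}{4} = - \frac{91}{4}$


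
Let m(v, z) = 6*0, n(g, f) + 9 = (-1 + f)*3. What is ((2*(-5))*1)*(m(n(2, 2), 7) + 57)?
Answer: -570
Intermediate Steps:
n(g, f) = -12 + 3*f (n(g, f) = -9 + (-1 + f)*3 = -9 + (-3 + 3*f) = -12 + 3*f)
m(v, z) = 0
((2*(-5))*1)*(m(n(2, 2), 7) + 57) = ((2*(-5))*1)*(0 + 57) = -10*1*57 = -10*57 = -570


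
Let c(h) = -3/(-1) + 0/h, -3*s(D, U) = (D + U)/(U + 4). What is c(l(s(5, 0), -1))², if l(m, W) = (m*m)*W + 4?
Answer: 9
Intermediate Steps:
s(D, U) = -(D + U)/(3*(4 + U)) (s(D, U) = -(D + U)/(3*(U + 4)) = -(D + U)/(3*(4 + U)))
l(m, W) = 4 + W*m² (l(m, W) = m²*W + 4 = W*m² + 4 = 4 + W*m²)
c(h) = 3 (c(h) = -3*(-1) + 0 = 3 + 0 = 3)
c(l(s(5, 0), -1))² = 3² = 9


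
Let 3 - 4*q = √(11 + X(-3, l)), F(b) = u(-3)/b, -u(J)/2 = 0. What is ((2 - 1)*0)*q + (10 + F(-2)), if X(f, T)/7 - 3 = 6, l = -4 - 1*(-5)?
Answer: 10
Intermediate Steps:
l = 1 (l = -4 + 5 = 1)
X(f, T) = 63 (X(f, T) = 21 + 7*6 = 21 + 42 = 63)
u(J) = 0 (u(J) = -2*0 = 0)
F(b) = 0 (F(b) = 0/b = 0)
q = ¾ - √74/4 (q = ¾ - √(11 + 63)/4 = ¾ - √74/4 ≈ -1.4006)
((2 - 1)*0)*q + (10 + F(-2)) = ((2 - 1)*0)*(¾ - √74/4) + (10 + 0) = (1*0)*(¾ - √74/4) + 10 = 0*(¾ - √74/4) + 10 = 0 + 10 = 10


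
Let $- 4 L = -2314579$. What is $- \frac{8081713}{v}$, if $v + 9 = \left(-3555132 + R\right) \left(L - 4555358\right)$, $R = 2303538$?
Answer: $- \frac{16163426}{9954460886823} \approx -1.6237 \cdot 10^{-6}$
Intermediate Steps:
$L = \frac{2314579}{4}$ ($L = \left(- \frac{1}{4}\right) \left(-2314579\right) = \frac{2314579}{4} \approx 5.7865 \cdot 10^{5}$)
$v = \frac{9954460886823}{2}$ ($v = -9 + \left(-3555132 + 2303538\right) \left(\frac{2314579}{4} - 4555358\right) = -9 - - \frac{9954460886841}{2} = -9 + \frac{9954460886841}{2} = \frac{9954460886823}{2} \approx 4.9772 \cdot 10^{12}$)
$- \frac{8081713}{v} = - \frac{8081713}{\frac{9954460886823}{2}} = \left(-8081713\right) \frac{2}{9954460886823} = - \frac{16163426}{9954460886823}$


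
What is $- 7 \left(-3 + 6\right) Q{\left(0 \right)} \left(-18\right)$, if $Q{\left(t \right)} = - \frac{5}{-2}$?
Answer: $945$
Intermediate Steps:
$Q{\left(t \right)} = \frac{5}{2}$ ($Q{\left(t \right)} = \left(-5\right) \left(- \frac{1}{2}\right) = \frac{5}{2}$)
$- 7 \left(-3 + 6\right) Q{\left(0 \right)} \left(-18\right) = - 7 \left(-3 + 6\right) \frac{5}{2} \left(-18\right) = - 7 \cdot 3 \cdot \frac{5}{2} \left(-18\right) = \left(-7\right) \frac{15}{2} \left(-18\right) = \left(- \frac{105}{2}\right) \left(-18\right) = 945$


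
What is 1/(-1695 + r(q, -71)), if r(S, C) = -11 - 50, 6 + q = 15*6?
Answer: -1/1756 ≈ -0.00056948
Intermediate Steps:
q = 84 (q = -6 + 15*6 = -6 + 90 = 84)
r(S, C) = -61
1/(-1695 + r(q, -71)) = 1/(-1695 - 61) = 1/(-1756) = -1/1756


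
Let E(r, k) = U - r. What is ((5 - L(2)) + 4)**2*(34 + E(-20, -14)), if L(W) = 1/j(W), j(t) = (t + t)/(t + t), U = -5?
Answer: 3136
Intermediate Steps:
j(t) = 1 (j(t) = (2*t)/((2*t)) = (2*t)*(1/(2*t)) = 1)
L(W) = 1 (L(W) = 1/1 = 1)
E(r, k) = -5 - r
((5 - L(2)) + 4)**2*(34 + E(-20, -14)) = ((5 - 1*1) + 4)**2*(34 + (-5 - 1*(-20))) = ((5 - 1) + 4)**2*(34 + (-5 + 20)) = (4 + 4)**2*(34 + 15) = 8**2*49 = 64*49 = 3136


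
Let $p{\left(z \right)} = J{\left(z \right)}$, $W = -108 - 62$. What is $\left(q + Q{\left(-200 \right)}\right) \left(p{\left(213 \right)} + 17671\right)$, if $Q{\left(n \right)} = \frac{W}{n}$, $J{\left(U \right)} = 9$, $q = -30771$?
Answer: $-544016252$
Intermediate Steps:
$W = -170$ ($W = -108 - 62 = -170$)
$p{\left(z \right)} = 9$
$Q{\left(n \right)} = - \frac{170}{n}$
$\left(q + Q{\left(-200 \right)}\right) \left(p{\left(213 \right)} + 17671\right) = \left(-30771 - \frac{170}{-200}\right) \left(9 + 17671\right) = \left(-30771 - - \frac{17}{20}\right) 17680 = \left(-30771 + \frac{17}{20}\right) 17680 = \left(- \frac{615403}{20}\right) 17680 = -544016252$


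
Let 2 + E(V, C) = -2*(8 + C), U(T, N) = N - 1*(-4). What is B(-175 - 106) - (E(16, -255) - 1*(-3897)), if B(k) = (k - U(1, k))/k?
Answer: -1233305/281 ≈ -4389.0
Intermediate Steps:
U(T, N) = 4 + N (U(T, N) = N + 4 = 4 + N)
E(V, C) = -18 - 2*C (E(V, C) = -2 - 2*(8 + C) = -2 + (-16 - 2*C) = -18 - 2*C)
B(k) = -4/k (B(k) = (k - (4 + k))/k = (k + (-4 - k))/k = -4/k)
B(-175 - 106) - (E(16, -255) - 1*(-3897)) = -4/(-175 - 106) - ((-18 - 2*(-255)) - 1*(-3897)) = -4/(-281) - ((-18 + 510) + 3897) = -4*(-1/281) - (492 + 3897) = 4/281 - 1*4389 = 4/281 - 4389 = -1233305/281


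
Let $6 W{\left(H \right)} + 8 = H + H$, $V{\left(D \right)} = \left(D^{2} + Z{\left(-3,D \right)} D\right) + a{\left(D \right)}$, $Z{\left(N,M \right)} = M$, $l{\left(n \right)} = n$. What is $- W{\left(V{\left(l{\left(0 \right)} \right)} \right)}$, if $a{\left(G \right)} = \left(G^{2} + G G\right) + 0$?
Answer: $\frac{4}{3} \approx 1.3333$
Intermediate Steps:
$a{\left(G \right)} = 2 G^{2}$ ($a{\left(G \right)} = \left(G^{2} + G^{2}\right) + 0 = 2 G^{2} + 0 = 2 G^{2}$)
$V{\left(D \right)} = 4 D^{2}$ ($V{\left(D \right)} = \left(D^{2} + D D\right) + 2 D^{2} = \left(D^{2} + D^{2}\right) + 2 D^{2} = 2 D^{2} + 2 D^{2} = 4 D^{2}$)
$W{\left(H \right)} = - \frac{4}{3} + \frac{H}{3}$ ($W{\left(H \right)} = - \frac{4}{3} + \frac{H + H}{6} = - \frac{4}{3} + \frac{2 H}{6} = - \frac{4}{3} + \frac{H}{3}$)
$- W{\left(V{\left(l{\left(0 \right)} \right)} \right)} = - (- \frac{4}{3} + \frac{4 \cdot 0^{2}}{3}) = - (- \frac{4}{3} + \frac{4 \cdot 0}{3}) = - (- \frac{4}{3} + \frac{1}{3} \cdot 0) = - (- \frac{4}{3} + 0) = \left(-1\right) \left(- \frac{4}{3}\right) = \frac{4}{3}$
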